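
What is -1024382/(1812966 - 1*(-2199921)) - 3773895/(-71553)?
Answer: 5023638859873/95711367837 ≈ 52.487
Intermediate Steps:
-1024382/(1812966 - 1*(-2199921)) - 3773895/(-71553) = -1024382/(1812966 + 2199921) - 3773895*(-1/71553) = -1024382/4012887 + 1257965/23851 = 5023638859873/95711367837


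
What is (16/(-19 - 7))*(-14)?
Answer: 112/13 ≈ 8.6154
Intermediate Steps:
(16/(-19 - 7))*(-14) = (16/(-26))*(-14) = (16*(-1/26))*(-14) = -8/13*(-14) = 112/13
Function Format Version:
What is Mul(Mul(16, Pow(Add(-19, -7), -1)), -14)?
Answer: Rational(112, 13) ≈ 8.6154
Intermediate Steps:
Mul(Mul(16, Pow(Add(-19, -7), -1)), -14) = Mul(Mul(16, Pow(-26, -1)), -14) = Mul(Mul(16, Rational(-1, 26)), -14) = Mul(Rational(-8, 13), -14) = Rational(112, 13)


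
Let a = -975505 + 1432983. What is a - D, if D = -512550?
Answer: 970028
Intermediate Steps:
a = 457478
a - D = 457478 - 1*(-512550) = 457478 + 512550 = 970028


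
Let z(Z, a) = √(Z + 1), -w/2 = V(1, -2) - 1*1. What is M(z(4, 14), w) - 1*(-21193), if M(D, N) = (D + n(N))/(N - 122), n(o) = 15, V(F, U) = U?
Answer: 2458373/116 - √5/116 ≈ 21193.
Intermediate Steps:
w = 6 (w = -2*(-2 - 1*1) = -2*(-2 - 1) = -2*(-3) = 6)
z(Z, a) = √(1 + Z)
M(D, N) = (15 + D)/(-122 + N) (M(D, N) = (D + 15)/(N - 122) = (15 + D)/(-122 + N))
M(z(4, 14), w) - 1*(-21193) = (15 + √(1 + 4))/(-122 + 6) - 1*(-21193) = (15 + √5)/(-116) + 21193 = -(15 + √5)/116 + 21193 = (-15/116 - √5/116) + 21193 = 2458373/116 - √5/116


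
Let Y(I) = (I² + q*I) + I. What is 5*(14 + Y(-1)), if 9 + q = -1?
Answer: 120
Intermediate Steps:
q = -10 (q = -9 - 1 = -10)
Y(I) = I² - 9*I (Y(I) = (I² - 10*I) + I = I² - 9*I)
5*(14 + Y(-1)) = 5*(14 - (-9 - 1)) = 5*(14 - 1*(-10)) = 5*(14 + 10) = 5*24 = 120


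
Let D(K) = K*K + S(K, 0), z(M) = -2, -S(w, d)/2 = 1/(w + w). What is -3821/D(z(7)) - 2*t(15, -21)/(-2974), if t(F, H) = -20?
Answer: -11363834/13383 ≈ -849.13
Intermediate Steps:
S(w, d) = -1/w (S(w, d) = -2/(w + w) = -2*1/(2*w) = -1/w)
D(K) = K² - 1/K (D(K) = K*K - 1/K = K² - 1/K)
-3821/D(z(7)) - 2*t(15, -21)/(-2974) = -3821*(-2/(-1 + (-2)³)) - 2*(-20)/(-2974) = -3821*(-2/(-1 - 8)) + 40*(-1/2974) = -3821/((-½*(-9))) - 20/1487 = -3821/9/2 - 20/1487 = -3821*2/9 - 20/1487 = -7642/9 - 20/1487 = -11363834/13383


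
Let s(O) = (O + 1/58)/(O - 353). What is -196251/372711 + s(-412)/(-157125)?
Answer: -3378270349699/6415816094750 ≈ -0.52655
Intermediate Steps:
s(O) = (1/58 + O)/(-353 + O) (s(O) = (O + 1/58)/(-353 + O) = (1/58 + O)/(-353 + O))
-196251/372711 + s(-412)/(-157125) = -196251/372711 + ((1/58 - 412)/(-353 - 412))/(-157125) = -196251*1/372711 + (-23895/58/(-765))*(-1/157125) = -65417/124237 - 1/765*(-23895/58)*(-1/157125) = -65417/124237 + (531/986)*(-1/157125) = -65417/124237 - 177/51641750 = -3378270349699/6415816094750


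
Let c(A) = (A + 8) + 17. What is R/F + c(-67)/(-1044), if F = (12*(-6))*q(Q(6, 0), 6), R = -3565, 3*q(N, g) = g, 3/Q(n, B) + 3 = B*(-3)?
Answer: 103553/4176 ≈ 24.797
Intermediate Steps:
Q(n, B) = 3/(-3 - 3*B) (Q(n, B) = 3/(-3 + B*(-3)) = 3/(-3 - 3*B))
q(N, g) = g/3
c(A) = 25 + A (c(A) = (8 + A) + 17 = 25 + A)
F = -144 (F = (12*(-6))*((⅓)*6) = -72*2 = -144)
R/F + c(-67)/(-1044) = -3565/(-144) + (25 - 67)/(-1044) = -3565*(-1/144) - 42*(-1/1044) = 3565/144 + 7/174 = 103553/4176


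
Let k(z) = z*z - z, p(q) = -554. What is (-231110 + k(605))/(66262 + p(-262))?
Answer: 67155/32854 ≈ 2.0440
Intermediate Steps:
k(z) = z² - z
(-231110 + k(605))/(66262 + p(-262)) = (-231110 + 605*(-1 + 605))/(66262 - 554) = (-231110 + 605*604)/65708 = (-231110 + 365420)*(1/65708) = 134310*(1/65708) = 67155/32854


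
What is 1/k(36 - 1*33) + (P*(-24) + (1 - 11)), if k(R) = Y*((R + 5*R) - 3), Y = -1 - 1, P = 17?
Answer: -12541/30 ≈ -418.03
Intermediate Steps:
Y = -2
k(R) = 6 - 12*R (k(R) = -2*((R + 5*R) - 3) = -2*(6*R - 3) = -2*(-3 + 6*R) = 6 - 12*R)
1/k(36 - 1*33) + (P*(-24) + (1 - 11)) = 1/(6 - 12*(36 - 1*33)) + (17*(-24) + (1 - 11)) = 1/(6 - 12*(36 - 33)) + (-408 - 10) = 1/(6 - 12*3) - 418 = 1/(6 - 36) - 418 = 1/(-30) - 418 = -1/30 - 418 = -12541/30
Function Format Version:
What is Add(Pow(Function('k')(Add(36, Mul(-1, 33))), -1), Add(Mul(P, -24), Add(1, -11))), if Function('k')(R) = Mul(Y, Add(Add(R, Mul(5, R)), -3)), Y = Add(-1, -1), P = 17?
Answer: Rational(-12541, 30) ≈ -418.03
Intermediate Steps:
Y = -2
Function('k')(R) = Add(6, Mul(-12, R)) (Function('k')(R) = Mul(-2, Add(Add(R, Mul(5, R)), -3)) = Mul(-2, Add(Mul(6, R), -3)) = Mul(-2, Add(-3, Mul(6, R))) = Add(6, Mul(-12, R)))
Add(Pow(Function('k')(Add(36, Mul(-1, 33))), -1), Add(Mul(P, -24), Add(1, -11))) = Add(Pow(Add(6, Mul(-12, Add(36, Mul(-1, 33)))), -1), Add(Mul(17, -24), Add(1, -11))) = Add(Pow(Add(6, Mul(-12, Add(36, -33))), -1), Add(-408, -10)) = Add(Pow(Add(6, Mul(-12, 3)), -1), -418) = Add(Pow(Add(6, -36), -1), -418) = Add(Pow(-30, -1), -418) = Add(Rational(-1, 30), -418) = Rational(-12541, 30)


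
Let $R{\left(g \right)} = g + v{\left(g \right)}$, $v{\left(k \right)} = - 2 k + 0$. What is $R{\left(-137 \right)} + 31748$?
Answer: $31885$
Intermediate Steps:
$v{\left(k \right)} = - 2 k$
$R{\left(g \right)} = - g$ ($R{\left(g \right)} = g - 2 g = - g$)
$R{\left(-137 \right)} + 31748 = \left(-1\right) \left(-137\right) + 31748 = 137 + 31748 = 31885$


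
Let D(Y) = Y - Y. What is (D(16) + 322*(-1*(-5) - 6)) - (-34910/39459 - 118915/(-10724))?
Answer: -20082124271/60451188 ≈ -332.20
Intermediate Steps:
D(Y) = 0
(D(16) + 322*(-1*(-5) - 6)) - (-34910/39459 - 118915/(-10724)) = (0 + 322*(-1*(-5) - 6)) - (-34910/39459 - 118915/(-10724)) = (0 + 322*(5 - 6)) - (-34910*1/39459 - 118915*(-1/10724)) = (0 + 322*(-1)) - (-34910/39459 + 118915/10724) = (0 - 322) - 1*616841735/60451188 = -322 - 616841735/60451188 = -20082124271/60451188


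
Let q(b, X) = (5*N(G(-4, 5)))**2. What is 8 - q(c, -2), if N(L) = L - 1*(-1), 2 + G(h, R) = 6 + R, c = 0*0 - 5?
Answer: -2492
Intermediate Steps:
c = -5 (c = 0 - 5 = -5)
G(h, R) = 4 + R (G(h, R) = -2 + (6 + R) = 4 + R)
N(L) = 1 + L (N(L) = L + 1 = 1 + L)
q(b, X) = 2500 (q(b, X) = (5*(1 + (4 + 5)))**2 = (5*(1 + 9))**2 = (5*10)**2 = 50**2 = 2500)
8 - q(c, -2) = 8 - 1*2500 = 8 - 2500 = -2492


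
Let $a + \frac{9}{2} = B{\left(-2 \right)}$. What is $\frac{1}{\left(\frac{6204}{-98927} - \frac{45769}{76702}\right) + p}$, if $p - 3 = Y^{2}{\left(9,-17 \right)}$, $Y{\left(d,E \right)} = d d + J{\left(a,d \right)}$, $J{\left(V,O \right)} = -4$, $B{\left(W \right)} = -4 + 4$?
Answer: $\frac{7587898754}{45006411759657} \approx 0.0001686$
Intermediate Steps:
$B{\left(W \right)} = 0$
$a = - \frac{9}{2}$ ($a = - \frac{9}{2} + 0 = - \frac{9}{2} \approx -4.5$)
$Y{\left(d,E \right)} = -4 + d^{2}$ ($Y{\left(d,E \right)} = d d - 4 = d^{2} - 4 = -4 + d^{2}$)
$p = 5932$ ($p = 3 + \left(-4 + 9^{2}\right)^{2} = 3 + \left(-4 + 81\right)^{2} = 3 + 77^{2} = 3 + 5929 = 5932$)
$\frac{1}{\left(\frac{6204}{-98927} - \frac{45769}{76702}\right) + p} = \frac{1}{\left(\frac{6204}{-98927} - \frac{45769}{76702}\right) + 5932} = \frac{1}{\left(6204 \left(- \frac{1}{98927}\right) - \frac{45769}{76702}\right) + 5932} = \frac{1}{\left(- \frac{6204}{98927} - \frac{45769}{76702}\right) + 5932} = \frac{1}{- \frac{5003649071}{7587898754} + 5932} = \frac{1}{\frac{45006411759657}{7587898754}} = \frac{7587898754}{45006411759657}$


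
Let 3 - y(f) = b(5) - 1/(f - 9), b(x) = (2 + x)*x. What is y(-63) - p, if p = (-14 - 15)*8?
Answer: 14399/72 ≈ 199.99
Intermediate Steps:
b(x) = x*(2 + x)
p = -232 (p = -29*8 = -232)
y(f) = -32 + 1/(-9 + f) (y(f) = 3 - (5*(2 + 5) - 1/(f - 9)) = 3 - (5*7 - 1/(-9 + f)) = 3 - (35 - 1/(-9 + f)) = 3 + (-35 + 1/(-9 + f)) = -32 + 1/(-9 + f))
y(-63) - p = (289 - 32*(-63))/(-9 - 63) - 1*(-232) = (289 + 2016)/(-72) + 232 = -1/72*2305 + 232 = -2305/72 + 232 = 14399/72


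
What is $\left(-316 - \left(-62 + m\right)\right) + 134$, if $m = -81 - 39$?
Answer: $0$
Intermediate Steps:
$m = -120$
$\left(-316 - \left(-62 + m\right)\right) + 134 = \left(-316 + \left(62 - -120\right)\right) + 134 = \left(-316 + \left(62 + 120\right)\right) + 134 = \left(-316 + 182\right) + 134 = -134 + 134 = 0$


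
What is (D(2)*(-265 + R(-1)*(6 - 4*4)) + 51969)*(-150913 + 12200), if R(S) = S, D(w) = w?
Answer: -7138032267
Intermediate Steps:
(D(2)*(-265 + R(-1)*(6 - 4*4)) + 51969)*(-150913 + 12200) = (2*(-265 - (6 - 4*4)) + 51969)*(-150913 + 12200) = (2*(-265 - (6 - 16)) + 51969)*(-138713) = (2*(-265 - 1*(-10)) + 51969)*(-138713) = (2*(-265 + 10) + 51969)*(-138713) = (2*(-255) + 51969)*(-138713) = (-510 + 51969)*(-138713) = 51459*(-138713) = -7138032267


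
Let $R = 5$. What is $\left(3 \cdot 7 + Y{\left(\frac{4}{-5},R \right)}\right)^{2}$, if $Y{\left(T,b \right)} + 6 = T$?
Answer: $\frac{5041}{25} \approx 201.64$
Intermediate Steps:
$Y{\left(T,b \right)} = -6 + T$
$\left(3 \cdot 7 + Y{\left(\frac{4}{-5},R \right)}\right)^{2} = \left(3 \cdot 7 - \left(6 - \frac{4}{-5}\right)\right)^{2} = \left(21 + \left(-6 + 4 \left(- \frac{1}{5}\right)\right)\right)^{2} = \left(21 - \frac{34}{5}\right)^{2} = \left(\frac{71}{5}\right)^{2} = \frac{5041}{25}$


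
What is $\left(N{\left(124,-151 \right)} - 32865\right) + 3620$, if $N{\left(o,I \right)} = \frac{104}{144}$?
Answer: $- \frac{526397}{18} \approx -29244.0$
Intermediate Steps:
$N{\left(o,I \right)} = \frac{13}{18}$ ($N{\left(o,I \right)} = 104 \cdot \frac{1}{144} = \frac{13}{18}$)
$\left(N{\left(124,-151 \right)} - 32865\right) + 3620 = \left(\frac{13}{18} - 32865\right) + 3620 = - \frac{591557}{18} + 3620 = - \frac{526397}{18}$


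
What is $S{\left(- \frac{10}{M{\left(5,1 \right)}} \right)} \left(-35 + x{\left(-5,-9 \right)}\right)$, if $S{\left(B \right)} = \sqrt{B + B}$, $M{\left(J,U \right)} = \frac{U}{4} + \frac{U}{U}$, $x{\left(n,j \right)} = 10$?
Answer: $- 100 i \approx - 100.0 i$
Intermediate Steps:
$M{\left(J,U \right)} = 1 + \frac{U}{4}$ ($M{\left(J,U \right)} = U \frac{1}{4} + 1 = \frac{U}{4} + 1 = 1 + \frac{U}{4}$)
$S{\left(B \right)} = \sqrt{2} \sqrt{B}$ ($S{\left(B \right)} = \sqrt{2 B} = \sqrt{2} \sqrt{B}$)
$S{\left(- \frac{10}{M{\left(5,1 \right)}} \right)} \left(-35 + x{\left(-5,-9 \right)}\right) = \sqrt{2} \sqrt{- \frac{10}{1 + \frac{1}{4} \cdot 1}} \left(-35 + 10\right) = \sqrt{2} \sqrt{- \frac{10}{1 + \frac{1}{4}}} \left(-25\right) = \sqrt{2} \sqrt{- \frac{10}{\frac{5}{4}}} \left(-25\right) = \sqrt{2} \sqrt{\left(-10\right) \frac{4}{5}} \left(-25\right) = \sqrt{2} \sqrt{-8} \left(-25\right) = \sqrt{2} \cdot 2 i \sqrt{2} \left(-25\right) = 4 i \left(-25\right) = - 100 i$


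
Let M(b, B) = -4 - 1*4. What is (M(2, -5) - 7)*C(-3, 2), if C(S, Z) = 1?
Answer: -15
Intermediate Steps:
M(b, B) = -8 (M(b, B) = -4 - 4 = -8)
(M(2, -5) - 7)*C(-3, 2) = (-8 - 7)*1 = -15*1 = -15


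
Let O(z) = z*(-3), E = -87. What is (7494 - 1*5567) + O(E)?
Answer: 2188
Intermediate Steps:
O(z) = -3*z
(7494 - 1*5567) + O(E) = (7494 - 1*5567) - 3*(-87) = (7494 - 5567) + 261 = 1927 + 261 = 2188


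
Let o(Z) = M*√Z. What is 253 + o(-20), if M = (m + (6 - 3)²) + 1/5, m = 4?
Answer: 253 + 132*I*√5/5 ≈ 253.0 + 59.032*I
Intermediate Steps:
M = 66/5 (M = (4 + (6 - 3)²) + 1/5 = (4 + 3²) + ⅕ = (4 + 9) + ⅕ = 13 + ⅕ = 66/5 ≈ 13.200)
o(Z) = 66*√Z/5
253 + o(-20) = 253 + 66*√(-20)/5 = 253 + 66*(2*I*√5)/5 = 253 + 132*I*√5/5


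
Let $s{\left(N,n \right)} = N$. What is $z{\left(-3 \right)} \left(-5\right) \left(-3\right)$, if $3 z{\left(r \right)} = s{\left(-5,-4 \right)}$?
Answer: $-25$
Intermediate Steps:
$z{\left(r \right)} = - \frac{5}{3}$ ($z{\left(r \right)} = \frac{1}{3} \left(-5\right) = - \frac{5}{3}$)
$z{\left(-3 \right)} \left(-5\right) \left(-3\right) = \left(- \frac{5}{3}\right) \left(-5\right) \left(-3\right) = \frac{25}{3} \left(-3\right) = -25$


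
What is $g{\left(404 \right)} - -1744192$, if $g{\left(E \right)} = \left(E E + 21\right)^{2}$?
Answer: $26648062361$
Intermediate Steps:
$g{\left(E \right)} = \left(21 + E^{2}\right)^{2}$ ($g{\left(E \right)} = \left(E^{2} + 21\right)^{2} = \left(21 + E^{2}\right)^{2}$)
$g{\left(404 \right)} - -1744192 = \left(21 + 404^{2}\right)^{2} - -1744192 = \left(21 + 163216\right)^{2} + 1744192 = 163237^{2} + 1744192 = 26646318169 + 1744192 = 26648062361$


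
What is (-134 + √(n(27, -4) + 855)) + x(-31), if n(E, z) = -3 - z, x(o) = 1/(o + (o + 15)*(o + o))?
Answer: -128773/961 + 2*√214 ≈ -104.74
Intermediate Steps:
x(o) = 1/(o + 2*o*(15 + o)) (x(o) = 1/(o + (15 + o)*(2*o)) = 1/(o + 2*o*(15 + o)))
(-134 + √(n(27, -4) + 855)) + x(-31) = (-134 + √((-3 - 1*(-4)) + 855)) + 1/((-31)*(31 + 2*(-31))) = (-134 + √((-3 + 4) + 855)) - 1/(31*(31 - 62)) = (-134 + √(1 + 855)) - 1/31/(-31) = (-134 + √856) - 1/31*(-1/31) = (-134 + 2*√214) + 1/961 = -128773/961 + 2*√214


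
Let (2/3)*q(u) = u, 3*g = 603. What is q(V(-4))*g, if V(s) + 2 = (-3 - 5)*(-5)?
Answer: 11457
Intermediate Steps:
V(s) = 38 (V(s) = -2 + (-3 - 5)*(-5) = -2 - 8*(-5) = -2 + 40 = 38)
g = 201 (g = (⅓)*603 = 201)
q(u) = 3*u/2
q(V(-4))*g = ((3/2)*38)*201 = 57*201 = 11457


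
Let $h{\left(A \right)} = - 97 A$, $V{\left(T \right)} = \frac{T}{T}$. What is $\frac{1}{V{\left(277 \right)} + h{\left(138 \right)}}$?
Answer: $- \frac{1}{13385} \approx -7.471 \cdot 10^{-5}$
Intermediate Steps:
$V{\left(T \right)} = 1$
$\frac{1}{V{\left(277 \right)} + h{\left(138 \right)}} = \frac{1}{1 - 13386} = \frac{1}{-13385} = - \frac{1}{13385}$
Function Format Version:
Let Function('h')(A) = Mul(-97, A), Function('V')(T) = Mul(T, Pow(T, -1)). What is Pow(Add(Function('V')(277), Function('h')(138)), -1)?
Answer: Rational(-1, 13385) ≈ -7.4710e-5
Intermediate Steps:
Function('V')(T) = 1
Pow(Add(Function('V')(277), Function('h')(138)), -1) = Pow(Add(1, Mul(-97, 138)), -1) = Pow(Add(1, -13386), -1) = Pow(-13385, -1) = Rational(-1, 13385)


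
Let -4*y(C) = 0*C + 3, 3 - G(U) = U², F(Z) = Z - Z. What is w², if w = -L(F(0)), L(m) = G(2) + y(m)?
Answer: 49/16 ≈ 3.0625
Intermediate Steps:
F(Z) = 0
G(U) = 3 - U²
y(C) = -¾ (y(C) = -(0*C + 3)/4 = -(0 + 3)/4 = -¼*3 = -¾)
L(m) = -7/4 (L(m) = (3 - 1*2²) - ¾ = (3 - 1*4) - ¾ = (3 - 4) - ¾ = -1 - ¾ = -7/4)
w = 7/4 (w = -1*(-7/4) = 7/4 ≈ 1.7500)
w² = (7/4)² = 49/16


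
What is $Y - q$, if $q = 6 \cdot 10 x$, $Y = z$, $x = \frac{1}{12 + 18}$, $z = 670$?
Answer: $668$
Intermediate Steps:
$x = \frac{1}{30} \approx 0.033333$
$Y = 670$
$q = 2$ ($q = 6 \cdot 10 \cdot \frac{1}{30} = 60 \cdot \frac{1}{30} = 2$)
$Y - q = 670 - 2 = 668$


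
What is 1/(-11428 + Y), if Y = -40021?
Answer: -1/51449 ≈ -1.9437e-5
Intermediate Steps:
1/(-11428 + Y) = 1/(-11428 - 40021) = 1/(-51449) = -1/51449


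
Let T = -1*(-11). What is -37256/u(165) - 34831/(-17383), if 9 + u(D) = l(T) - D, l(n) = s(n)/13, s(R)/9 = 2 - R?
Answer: 8500682657/40728369 ≈ 208.72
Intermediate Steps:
s(R) = 18 - 9*R (s(R) = 9*(2 - R) = 18 - 9*R)
T = 11
l(n) = 18/13 - 9*n/13 (l(n) = (18 - 9*n)/13 = (18 - 9*n)*(1/13) = 18/13 - 9*n/13)
u(D) = -198/13 - D (u(D) = -9 + ((18/13 - 9/13*11) - D) = -9 + ((18/13 - 99/13) - D) = -9 + (-81/13 - D) = -198/13 - D)
-37256/u(165) - 34831/(-17383) = -37256/(-198/13 - 1*165) - 34831/(-17383) = -37256/(-198/13 - 165) - 34831*(-1/17383) = -37256/(-2343/13) + 34831/17383 = -37256*(-13/2343) + 34831/17383 = 484328/2343 + 34831/17383 = 8500682657/40728369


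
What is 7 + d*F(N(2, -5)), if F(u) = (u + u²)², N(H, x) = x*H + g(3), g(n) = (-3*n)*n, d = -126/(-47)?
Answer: 223552553/47 ≈ 4.7564e+6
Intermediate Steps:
d = 126/47 (d = -126*(-1/47) = 126/47 ≈ 2.6809)
g(n) = -3*n²
N(H, x) = -27 + H*x (N(H, x) = x*H - 3*3² = H*x - 3*9 = H*x - 27 = -27 + H*x)
7 + d*F(N(2, -5)) = 7 + 126*((-27 + 2*(-5))²*(1 + (-27 + 2*(-5)))²)/47 = 7 + 126*((-27 - 10)²*(1 + (-27 - 10))²)/47 = 7 + 126*((-37)²*(1 - 37)²)/47 = 7 + 126*(1369*(-36)²)/47 = 7 + 126*(1369*1296)/47 = 7 + (126/47)*1774224 = 7 + 223552224/47 = 223552553/47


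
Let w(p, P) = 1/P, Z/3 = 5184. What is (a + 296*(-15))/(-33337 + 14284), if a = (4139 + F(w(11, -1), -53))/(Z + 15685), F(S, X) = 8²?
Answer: 46229359/198386187 ≈ 0.23303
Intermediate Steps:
Z = 15552 (Z = 3*5184 = 15552)
F(S, X) = 64
a = 4203/31237 (a = (4139 + 64)/(15552 + 15685) = 4203/31237 ≈ 0.13455)
(a + 296*(-15))/(-33337 + 14284) = (4203/31237 + 296*(-15))/(-33337 + 14284) = (4203/31237 - 4440)/(-19053) = -138688077/31237*(-1/19053) = 46229359/198386187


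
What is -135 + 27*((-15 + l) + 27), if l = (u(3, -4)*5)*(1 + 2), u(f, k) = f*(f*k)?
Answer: -14391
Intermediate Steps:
u(f, k) = k*f**2
l = -540 (l = (-4*3**2*5)*(1 + 2) = (-4*9*5)*3 = -36*5*3 = -180*3 = -540)
-135 + 27*((-15 + l) + 27) = -135 + 27*((-15 - 540) + 27) = -135 + 27*(-555 + 27) = -135 + 27*(-528) = -135 - 14256 = -14391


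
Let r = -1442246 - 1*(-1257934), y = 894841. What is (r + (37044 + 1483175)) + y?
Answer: 2230748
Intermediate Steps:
r = -184312 (r = -1442246 + 1257934 = -184312)
(r + (37044 + 1483175)) + y = (-184312 + (37044 + 1483175)) + 894841 = (-184312 + 1520219) + 894841 = 1335907 + 894841 = 2230748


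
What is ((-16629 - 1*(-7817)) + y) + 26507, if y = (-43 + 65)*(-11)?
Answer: 17453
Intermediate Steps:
y = -242 (y = 22*(-11) = -242)
((-16629 - 1*(-7817)) + y) + 26507 = ((-16629 - 1*(-7817)) - 242) + 26507 = ((-16629 + 7817) - 242) + 26507 = (-8812 - 242) + 26507 = -9054 + 26507 = 17453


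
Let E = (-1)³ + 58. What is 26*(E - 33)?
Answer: 624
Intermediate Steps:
E = 57 (E = -1 + 58 = 57)
26*(E - 33) = 26*(57 - 33) = 26*24 = 624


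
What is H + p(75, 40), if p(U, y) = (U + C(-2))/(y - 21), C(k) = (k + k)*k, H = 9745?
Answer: 185238/19 ≈ 9749.4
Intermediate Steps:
C(k) = 2*k² (C(k) = (2*k)*k = 2*k²)
p(U, y) = (8 + U)/(-21 + y) (p(U, y) = (U + 2*(-2)²)/(y - 21) = (U + 2*4)/(-21 + y) = (U + 8)/(-21 + y) = (8 + U)/(-21 + y))
H + p(75, 40) = 9745 + (8 + 75)/(-21 + 40) = 9745 + 83/19 = 185238/19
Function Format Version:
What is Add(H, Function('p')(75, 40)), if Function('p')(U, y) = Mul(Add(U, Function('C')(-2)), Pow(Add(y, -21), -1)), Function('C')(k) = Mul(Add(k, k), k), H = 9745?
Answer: Rational(185238, 19) ≈ 9749.4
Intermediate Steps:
Function('C')(k) = Mul(2, Pow(k, 2)) (Function('C')(k) = Mul(Mul(2, k), k) = Mul(2, Pow(k, 2)))
Function('p')(U, y) = Mul(Pow(Add(-21, y), -1), Add(8, U)) (Function('p')(U, y) = Mul(Add(U, Mul(2, Pow(-2, 2))), Pow(Add(y, -21), -1)) = Mul(Add(U, Mul(2, 4)), Pow(Add(-21, y), -1)) = Mul(Add(U, 8), Pow(Add(-21, y), -1)) = Mul(Add(8, U), Pow(Add(-21, y), -1)) = Mul(Pow(Add(-21, y), -1), Add(8, U)))
Add(H, Function('p')(75, 40)) = Add(9745, Mul(Pow(Add(-21, 40), -1), Add(8, 75))) = Add(9745, Mul(Pow(19, -1), 83)) = Add(9745, Mul(Rational(1, 19), 83)) = Add(9745, Rational(83, 19)) = Rational(185238, 19)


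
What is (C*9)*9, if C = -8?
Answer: -648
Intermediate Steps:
(C*9)*9 = -8*9*9 = -72*9 = -648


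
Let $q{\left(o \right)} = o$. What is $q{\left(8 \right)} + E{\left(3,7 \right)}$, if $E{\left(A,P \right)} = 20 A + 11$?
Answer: $79$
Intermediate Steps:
$E{\left(A,P \right)} = 11 + 20 A$
$q{\left(8 \right)} + E{\left(3,7 \right)} = 8 + \left(11 + 20 \cdot 3\right) = 8 + \left(11 + 60\right) = 8 + 71 = 79$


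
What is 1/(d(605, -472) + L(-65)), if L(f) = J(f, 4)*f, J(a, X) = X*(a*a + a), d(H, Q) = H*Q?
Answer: -1/1367160 ≈ -7.3144e-7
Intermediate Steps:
J(a, X) = X*(a + a**2) (J(a, X) = X*(a**2 + a) = X*(a + a**2))
L(f) = 4*f**2*(1 + f) (L(f) = (4*f*(1 + f))*f = 4*f**2*(1 + f))
1/(d(605, -472) + L(-65)) = 1/(605*(-472) + 4*(-65)**2*(1 - 65)) = 1/(-285560 + 4*4225*(-64)) = 1/(-285560 - 1081600) = 1/(-1367160) = -1/1367160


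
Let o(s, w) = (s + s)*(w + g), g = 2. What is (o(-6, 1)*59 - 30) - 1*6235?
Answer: -8389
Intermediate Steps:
o(s, w) = 2*s*(2 + w) (o(s, w) = (s + s)*(w + 2) = (2*s)*(2 + w) = 2*s*(2 + w))
(o(-6, 1)*59 - 30) - 1*6235 = ((2*(-6)*(2 + 1))*59 - 30) - 1*6235 = ((2*(-6)*3)*59 - 30) - 6235 = (-36*59 - 30) - 6235 = (-2124 - 30) - 6235 = -2154 - 6235 = -8389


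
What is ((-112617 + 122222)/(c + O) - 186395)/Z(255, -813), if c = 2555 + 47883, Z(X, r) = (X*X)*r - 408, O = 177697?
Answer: 447612776/126952884189 ≈ 0.0035258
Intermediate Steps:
Z(X, r) = -408 + r*X**2 (Z(X, r) = X**2*r - 408 = r*X**2 - 408 = -408 + r*X**2)
c = 50438
((-112617 + 122222)/(c + O) - 186395)/Z(255, -813) = ((-112617 + 122222)/(50438 + 177697) - 186395)/(-408 - 813*255**2) = (9605/228135 - 186395)/(-408 - 813*65025) = (9605*(1/228135) - 186395)/(-408 - 52865325) = (1921/45627 - 186395)/(-52865733) = -8504642744/45627*(-1/52865733) = 447612776/126952884189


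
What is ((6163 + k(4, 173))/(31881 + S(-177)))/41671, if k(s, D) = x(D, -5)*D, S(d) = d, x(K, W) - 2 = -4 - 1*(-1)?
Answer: 2995/660568692 ≈ 4.5340e-6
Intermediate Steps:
x(K, W) = -1 (x(K, W) = 2 + (-4 - 1*(-1)) = 2 + (-4 + 1) = 2 - 3 = -1)
k(s, D) = -D
((6163 + k(4, 173))/(31881 + S(-177)))/41671 = ((6163 - 1*173)/(31881 - 177))/41671 = ((6163 - 173)/31704)*(1/41671) = (5990*(1/31704))*(1/41671) = (2995/15852)*(1/41671) = 2995/660568692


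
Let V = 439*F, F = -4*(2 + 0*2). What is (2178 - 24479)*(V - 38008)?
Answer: 925937520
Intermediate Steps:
F = -8 (F = -4*(2 + 0) = -4*2 = -8)
V = -3512 (V = 439*(-8) = -3512)
(2178 - 24479)*(V - 38008) = (2178 - 24479)*(-3512 - 38008) = -22301*(-41520) = 925937520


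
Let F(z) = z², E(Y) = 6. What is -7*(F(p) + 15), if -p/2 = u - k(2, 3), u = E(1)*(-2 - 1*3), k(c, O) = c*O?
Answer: -36393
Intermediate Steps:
k(c, O) = O*c
u = -30 (u = 6*(-2 - 1*3) = 6*(-2 - 3) = 6*(-5) = -30)
p = 72 (p = -2*(-30 - 3*2) = -2*(-30 - 1*6) = -2*(-30 - 6) = -2*(-36) = 72)
-7*(F(p) + 15) = -7*(72² + 15) = -7*(5184 + 15) = -7*5199 = -36393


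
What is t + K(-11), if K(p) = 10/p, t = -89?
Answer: -989/11 ≈ -89.909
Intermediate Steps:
t + K(-11) = -89 + 10/(-11) = -89 + 10*(-1/11) = -89 - 10/11 = -989/11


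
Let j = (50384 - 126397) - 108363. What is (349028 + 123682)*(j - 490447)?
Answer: -318995580330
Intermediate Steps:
j = -184376 (j = -76013 - 108363 = -184376)
(349028 + 123682)*(j - 490447) = (349028 + 123682)*(-184376 - 490447) = 472710*(-674823) = -318995580330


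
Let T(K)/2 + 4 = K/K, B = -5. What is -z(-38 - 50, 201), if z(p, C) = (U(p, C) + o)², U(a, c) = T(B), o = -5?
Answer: -121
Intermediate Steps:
T(K) = -6 (T(K) = -8 + 2*(K/K) = -8 + 2*1 = -8 + 2 = -6)
U(a, c) = -6
z(p, C) = 121 (z(p, C) = (-6 - 5)² = (-11)² = 121)
-z(-38 - 50, 201) = -1*121 = -121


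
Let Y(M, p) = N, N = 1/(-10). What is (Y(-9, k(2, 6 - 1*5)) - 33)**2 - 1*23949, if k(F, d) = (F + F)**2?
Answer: -2285339/100 ≈ -22853.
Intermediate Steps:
N = -1/10 ≈ -0.10000
k(F, d) = 4*F**2 (k(F, d) = (2*F)**2 = 4*F**2)
Y(M, p) = -1/10
(Y(-9, k(2, 6 - 1*5)) - 33)**2 - 1*23949 = (-1/10 - 33)**2 - 1*23949 = (-331/10)**2 - 23949 = 109561/100 - 23949 = -2285339/100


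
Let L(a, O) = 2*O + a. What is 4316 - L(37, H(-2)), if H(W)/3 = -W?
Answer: 4267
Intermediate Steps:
H(W) = -3*W (H(W) = 3*(-W) = -3*W)
L(a, O) = a + 2*O
4316 - L(37, H(-2)) = 4316 - (37 + 2*(-3*(-2))) = 4316 - (37 + 2*6) = 4316 - (37 + 12) = 4316 - 1*49 = 4316 - 49 = 4267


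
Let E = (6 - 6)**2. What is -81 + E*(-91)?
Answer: -81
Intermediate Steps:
E = 0 (E = 0**2 = 0)
-81 + E*(-91) = -81 + 0*(-91) = -81 + 0 = -81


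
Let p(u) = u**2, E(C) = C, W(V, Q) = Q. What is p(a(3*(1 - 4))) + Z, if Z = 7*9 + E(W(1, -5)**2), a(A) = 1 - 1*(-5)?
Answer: 124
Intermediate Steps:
a(A) = 6 (a(A) = 1 + 5 = 6)
Z = 88 (Z = 7*9 + (-5)**2 = 63 + 25 = 88)
p(a(3*(1 - 4))) + Z = 6**2 + 88 = 36 + 88 = 124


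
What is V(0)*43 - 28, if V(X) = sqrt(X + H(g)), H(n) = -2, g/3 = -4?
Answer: -28 + 43*I*sqrt(2) ≈ -28.0 + 60.811*I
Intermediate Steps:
g = -12 (g = 3*(-4) = -12)
V(X) = sqrt(-2 + X) (V(X) = sqrt(X - 2) = sqrt(-2 + X))
V(0)*43 - 28 = sqrt(-2 + 0)*43 - 28 = sqrt(-2)*43 - 28 = (I*sqrt(2))*43 - 28 = 43*I*sqrt(2) - 28 = -28 + 43*I*sqrt(2)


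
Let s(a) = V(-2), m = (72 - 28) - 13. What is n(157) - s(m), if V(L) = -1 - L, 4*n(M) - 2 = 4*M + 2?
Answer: 157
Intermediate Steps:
m = 31 (m = 44 - 13 = 31)
n(M) = 1 + M (n(M) = ½ + (4*M + 2)/4 = ½ + (2 + 4*M)/4 = ½ + (½ + M) = 1 + M)
s(a) = 1 (s(a) = -1 - 1*(-2) = -1 + 2 = 1)
n(157) - s(m) = (1 + 157) - 1*1 = 158 - 1 = 157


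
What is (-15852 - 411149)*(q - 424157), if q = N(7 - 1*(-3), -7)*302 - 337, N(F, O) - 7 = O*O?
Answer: 174037921582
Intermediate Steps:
N(F, O) = 7 + O**2 (N(F, O) = 7 + O*O = 7 + O**2)
q = 16575 (q = (7 + (-7)**2)*302 - 337 = (7 + 49)*302 - 337 = 56*302 - 337 = 16912 - 337 = 16575)
(-15852 - 411149)*(q - 424157) = (-15852 - 411149)*(16575 - 424157) = -427001*(-407582) = 174037921582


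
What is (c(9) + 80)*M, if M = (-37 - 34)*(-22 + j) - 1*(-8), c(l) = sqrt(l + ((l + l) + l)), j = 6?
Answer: 98384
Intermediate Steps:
c(l) = 2*sqrt(l) (c(l) = sqrt(l + (2*l + l)) = sqrt(l + 3*l) = sqrt(4*l) = 2*sqrt(l))
M = 1144 (M = (-37 - 34)*(-22 + 6) - 1*(-8) = -71*(-16) + 8 = 1136 + 8 = 1144)
(c(9) + 80)*M = (2*sqrt(9) + 80)*1144 = (2*3 + 80)*1144 = (6 + 80)*1144 = 86*1144 = 98384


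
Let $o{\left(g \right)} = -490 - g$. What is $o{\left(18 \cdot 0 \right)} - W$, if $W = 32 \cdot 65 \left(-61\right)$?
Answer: $126390$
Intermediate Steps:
$W = -126880$ ($W = 2080 \left(-61\right) = -126880$)
$o{\left(18 \cdot 0 \right)} - W = \left(-490 - 18 \cdot 0\right) - -126880 = \left(-490 - 0\right) + 126880 = \left(-490 + 0\right) + 126880 = -490 + 126880 = 126390$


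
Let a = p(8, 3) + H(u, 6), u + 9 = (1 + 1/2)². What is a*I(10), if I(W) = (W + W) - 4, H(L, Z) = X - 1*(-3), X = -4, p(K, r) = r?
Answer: 32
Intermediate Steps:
u = -27/4 (u = -9 + (1 + 1/2)² = -9 + (1 + ½)² = -9 + (3/2)² = -9 + 9/4 = -27/4 ≈ -6.7500)
H(L, Z) = -1 (H(L, Z) = -4 - 1*(-3) = -4 + 3 = -1)
a = 2 (a = 3 - 1 = 2)
I(W) = -4 + 2*W (I(W) = 2*W - 4 = -4 + 2*W)
a*I(10) = 2*(-4 + 2*10) = 2*(-4 + 20) = 2*16 = 32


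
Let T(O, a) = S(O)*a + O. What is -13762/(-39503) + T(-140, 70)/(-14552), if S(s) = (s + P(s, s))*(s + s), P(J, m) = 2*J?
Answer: -81245725239/143711914 ≈ -565.34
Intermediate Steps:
S(s) = 6*s**2 (S(s) = (s + 2*s)*(s + s) = (3*s)*(2*s) = 6*s**2)
T(O, a) = O + 6*a*O**2 (T(O, a) = (6*O**2)*a + O = 6*a*O**2 + O = O + 6*a*O**2)
-13762/(-39503) + T(-140, 70)/(-14552) = -13762/(-39503) - 140*(1 + 6*(-140)*70)/(-14552) = -13762*(-1/39503) - 140*(1 - 58800)*(-1/14552) = 13762/39503 - 140*(-58799)*(-1/14552) = 13762/39503 + 8231860*(-1/14552) = 13762/39503 - 2057965/3638 = -81245725239/143711914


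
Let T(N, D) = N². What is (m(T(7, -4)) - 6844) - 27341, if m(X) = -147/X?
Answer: -34188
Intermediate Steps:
(m(T(7, -4)) - 6844) - 27341 = (-147/(7²) - 6844) - 27341 = (-147/49 - 6844) - 27341 = (-147*1/49 - 6844) - 27341 = (-3 - 6844) - 27341 = -6847 - 27341 = -34188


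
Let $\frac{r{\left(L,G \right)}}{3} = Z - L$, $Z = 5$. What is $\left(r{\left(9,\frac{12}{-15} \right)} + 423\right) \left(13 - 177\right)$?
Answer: $-67404$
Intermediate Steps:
$r{\left(L,G \right)} = 15 - 3 L$ ($r{\left(L,G \right)} = 3 \left(5 - L\right) = 15 - 3 L$)
$\left(r{\left(9,\frac{12}{-15} \right)} + 423\right) \left(13 - 177\right) = \left(\left(15 - 27\right) + 423\right) \left(13 - 177\right) = \left(\left(15 - 27\right) + 423\right) \left(-164\right) = \left(-12 + 423\right) \left(-164\right) = 411 \left(-164\right) = -67404$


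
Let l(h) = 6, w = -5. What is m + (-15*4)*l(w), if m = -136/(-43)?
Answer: -15344/43 ≈ -356.84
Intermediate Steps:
m = 136/43 (m = -136*(-1/43) = 136/43 ≈ 3.1628)
m + (-15*4)*l(w) = 136/43 - 15*4*6 = 136/43 - 60*6 = 136/43 - 360 = -15344/43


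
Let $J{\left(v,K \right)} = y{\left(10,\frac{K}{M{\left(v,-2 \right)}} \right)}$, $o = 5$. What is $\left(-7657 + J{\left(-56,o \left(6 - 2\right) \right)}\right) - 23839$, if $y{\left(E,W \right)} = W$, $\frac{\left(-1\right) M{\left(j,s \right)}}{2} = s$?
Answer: $-31491$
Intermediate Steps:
$M{\left(j,s \right)} = - 2 s$
$J{\left(v,K \right)} = \frac{K}{4}$ ($J{\left(v,K \right)} = \frac{K}{\left(-2\right) \left(-2\right)} = \frac{K}{4}$)
$\left(-7657 + J{\left(-56,o \left(6 - 2\right) \right)}\right) - 23839 = \left(-7657 + \frac{5 \left(6 - 2\right)}{4}\right) - 23839 = \left(-7657 + \frac{5 \cdot 4}{4}\right) - 23839 = \left(-7657 + \frac{1}{4} \cdot 20\right) - 23839 = \left(-7657 + 5\right) - 23839 = -7652 - 23839 = -31491$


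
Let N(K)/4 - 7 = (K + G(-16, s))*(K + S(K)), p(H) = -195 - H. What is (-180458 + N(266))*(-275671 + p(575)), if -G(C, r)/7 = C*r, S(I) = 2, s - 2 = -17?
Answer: 468909728958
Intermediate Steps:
s = -15 (s = 2 - 17 = -15)
G(C, r) = -7*C*r
N(K) = 28 + 4*(-1680 + K)*(2 + K) (N(K) = 28 + 4*((K - 7*(-16)*(-15))*(K + 2)) = 28 + 4*((K - 1680)*(2 + K)) = 28 + 4*((-1680 + K)*(2 + K)) = 28 + 4*(-1680 + K)*(2 + K))
(-180458 + N(266))*(-275671 + p(575)) = (-180458 + (-13412 - 6712*266 + 4*266**2))*(-275671 + (-195 - 1*575)) = (-180458 + (-13412 - 1785392 + 4*70756))*(-275671 + (-195 - 575)) = (-180458 + (-13412 - 1785392 + 283024))*(-275671 - 770) = (-180458 - 1515780)*(-276441) = -1696238*(-276441) = 468909728958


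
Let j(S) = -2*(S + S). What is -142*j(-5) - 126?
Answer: -2966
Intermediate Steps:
j(S) = -4*S
-142*j(-5) - 126 = -(-568)*(-5) - 126 = -142*20 - 126 = -2840 - 126 = -2966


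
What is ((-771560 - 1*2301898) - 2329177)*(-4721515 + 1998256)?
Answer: 14712774387465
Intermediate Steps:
((-771560 - 1*2301898) - 2329177)*(-4721515 + 1998256) = ((-771560 - 2301898) - 2329177)*(-2723259) = (-3073458 - 2329177)*(-2723259) = -5402635*(-2723259) = 14712774387465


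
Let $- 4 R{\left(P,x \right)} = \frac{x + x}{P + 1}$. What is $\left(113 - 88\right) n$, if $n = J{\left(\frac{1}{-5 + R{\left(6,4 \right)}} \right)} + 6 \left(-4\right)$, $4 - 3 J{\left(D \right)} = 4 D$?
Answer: $- \frac{62200}{111} \approx -560.36$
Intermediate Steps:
$R{\left(P,x \right)} = - \frac{x}{2 \left(1 + P\right)}$ ($R{\left(P,x \right)} = - \frac{\left(x + x\right) \frac{1}{P + 1}}{4} = - \frac{2 x \frac{1}{1 + P}}{4} = - \frac{x}{2 \left(1 + P\right)}$)
$J{\left(D \right)} = \frac{4}{3} - \frac{4 D}{3}$
$n = - \frac{2488}{111}$ ($n = \left(\frac{4}{3} - \frac{4}{3 \left(-5 - \frac{4}{2 + 2 \cdot 6}\right)}\right) + 6 \left(-4\right) = \left(\frac{4}{3} - \frac{4}{3 \left(-5 - \frac{4}{2 + 12}\right)}\right) - 24 = \left(\frac{4}{3} - \frac{4}{3 \left(-5 - \frac{4}{14}\right)}\right) - 24 = \left(\frac{4}{3} - \frac{4}{3 \left(-5 - 4 \cdot \frac{1}{14}\right)}\right) - 24 = \left(\frac{4}{3} - \frac{4}{3 \left(-5 - \frac{2}{7}\right)}\right) - 24 = \left(\frac{4}{3} - \frac{4}{3 \left(- \frac{37}{7}\right)}\right) - 24 = \left(\frac{4}{3} - - \frac{28}{111}\right) - 24 = \left(\frac{4}{3} + \frac{28}{111}\right) - 24 = \frac{176}{111} - 24 = - \frac{2488}{111} \approx -22.414$)
$\left(113 - 88\right) n = \left(113 - 88\right) \left(- \frac{2488}{111}\right) = 25 \left(- \frac{2488}{111}\right) = - \frac{62200}{111}$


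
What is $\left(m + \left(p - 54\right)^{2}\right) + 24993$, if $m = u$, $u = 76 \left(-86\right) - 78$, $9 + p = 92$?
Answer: $19220$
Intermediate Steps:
$p = 83$ ($p = -9 + 92 = 83$)
$u = -6614$ ($u = -6536 - 78 = -6614$)
$m = -6614$
$\left(m + \left(p - 54\right)^{2}\right) + 24993 = \left(-6614 + \left(83 - 54\right)^{2}\right) + 24993 = \left(-6614 + 29^{2}\right) + 24993 = \left(-6614 + 841\right) + 24993 = -5773 + 24993 = 19220$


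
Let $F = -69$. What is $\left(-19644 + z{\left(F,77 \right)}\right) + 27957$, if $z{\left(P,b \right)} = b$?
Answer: $8390$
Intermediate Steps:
$\left(-19644 + z{\left(F,77 \right)}\right) + 27957 = \left(-19644 + 77\right) + 27957 = -19567 + 27957 = 8390$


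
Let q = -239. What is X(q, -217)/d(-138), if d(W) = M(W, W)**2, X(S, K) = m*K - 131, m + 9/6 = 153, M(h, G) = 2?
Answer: -66013/8 ≈ -8251.6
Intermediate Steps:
m = 303/2 (m = -3/2 + 153 = 303/2 ≈ 151.50)
X(S, K) = -131 + 303*K/2 (X(S, K) = 303*K/2 - 131 = -131 + 303*K/2)
d(W) = 4 (d(W) = 2**2 = 4)
X(q, -217)/d(-138) = (-131 + (303/2)*(-217))/4 = (-131 - 65751/2)*(1/4) = -66013/2*1/4 = -66013/8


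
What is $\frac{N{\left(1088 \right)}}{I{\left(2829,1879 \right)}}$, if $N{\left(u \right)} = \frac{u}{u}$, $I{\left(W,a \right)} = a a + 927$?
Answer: $\frac{1}{3531568} \approx 2.8316 \cdot 10^{-7}$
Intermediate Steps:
$I{\left(W,a \right)} = 927 + a^{2}$ ($I{\left(W,a \right)} = a^{2} + 927 = 927 + a^{2}$)
$N{\left(u \right)} = 1$
$\frac{N{\left(1088 \right)}}{I{\left(2829,1879 \right)}} = 1 \frac{1}{927 + 1879^{2}} = 1 \frac{1}{927 + 3530641} = 1 \cdot \frac{1}{3531568} = \frac{1}{3531568}$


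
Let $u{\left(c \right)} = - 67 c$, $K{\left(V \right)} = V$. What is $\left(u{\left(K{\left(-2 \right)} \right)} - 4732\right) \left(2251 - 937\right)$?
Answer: $-6041772$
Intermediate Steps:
$\left(u{\left(K{\left(-2 \right)} \right)} - 4732\right) \left(2251 - 937\right) = \left(\left(-67\right) \left(-2\right) - 4732\right) \left(2251 - 937\right) = \left(134 - 4732\right) 1314 = \left(-4598\right) 1314 = -6041772$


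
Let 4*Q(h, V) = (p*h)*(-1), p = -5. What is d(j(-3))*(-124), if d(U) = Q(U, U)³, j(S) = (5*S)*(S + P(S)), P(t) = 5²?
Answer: 17406984375/2 ≈ 8.7035e+9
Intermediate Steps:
P(t) = 25
Q(h, V) = 5*h/4 (Q(h, V) = (-5*h*(-1))/4 = (5*h)/4 = 5*h/4)
j(S) = 5*S*(25 + S) (j(S) = (5*S)*(S + 25) = (5*S)*(25 + S) = 5*S*(25 + S))
d(U) = 125*U³/64 (d(U) = (5*U/4)³ = 125*U³/64)
d(j(-3))*(-124) = (125*(5*(-3)*(25 - 3))³/64)*(-124) = (125*(5*(-3)*22)³/64)*(-124) = ((125/64)*(-330)³)*(-124) = ((125/64)*(-35937000))*(-124) = -561515625/8*(-124) = 17406984375/2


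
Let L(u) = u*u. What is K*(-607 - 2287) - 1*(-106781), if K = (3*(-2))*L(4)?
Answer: 384605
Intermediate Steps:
L(u) = u²
K = -96 (K = (3*(-2))*4² = -6*16 = -96)
K*(-607 - 2287) - 1*(-106781) = -96*(-607 - 2287) - 1*(-106781) = -96*(-2894) + 106781 = 277824 + 106781 = 384605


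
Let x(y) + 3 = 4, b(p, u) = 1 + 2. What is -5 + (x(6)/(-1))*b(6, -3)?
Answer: -8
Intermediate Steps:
b(p, u) = 3
x(y) = 1 (x(y) = -3 + 4 = 1)
-5 + (x(6)/(-1))*b(6, -3) = -5 + (1/(-1))*3 = -5 + (1*(-1))*3 = -5 - 1*3 = -5 - 3 = -8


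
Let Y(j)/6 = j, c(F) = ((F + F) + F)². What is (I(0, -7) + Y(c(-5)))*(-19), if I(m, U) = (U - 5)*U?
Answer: -27246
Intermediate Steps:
I(m, U) = U*(-5 + U) (I(m, U) = (-5 + U)*U = U*(-5 + U))
c(F) = 9*F² (c(F) = (2*F + F)² = (3*F)² = 9*F²)
Y(j) = 6*j
(I(0, -7) + Y(c(-5)))*(-19) = (-7*(-5 - 7) + 6*(9*(-5)²))*(-19) = (-7*(-12) + 6*(9*25))*(-19) = (84 + 6*225)*(-19) = (84 + 1350)*(-19) = 1434*(-19) = -27246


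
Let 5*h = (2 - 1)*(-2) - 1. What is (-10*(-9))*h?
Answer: -54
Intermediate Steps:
h = -⅗ (h = ((2 - 1)*(-2) - 1)/5 = (1*(-2) - 1)/5 = (-2 - 1)/5 = (⅕)*(-3) = -⅗ ≈ -0.60000)
(-10*(-9))*h = -10*(-9)*(-⅗) = 90*(-⅗) = -54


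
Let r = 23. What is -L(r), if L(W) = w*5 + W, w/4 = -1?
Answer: -3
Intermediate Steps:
w = -4 (w = 4*(-1) = -4)
L(W) = -20 + W (L(W) = -4*5 + W = -20 + W)
-L(r) = -(-20 + 23) = -1*3 = -3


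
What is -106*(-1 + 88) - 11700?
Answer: -20922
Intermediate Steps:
-106*(-1 + 88) - 11700 = -106*87 - 11700 = -9222 - 11700 = -20922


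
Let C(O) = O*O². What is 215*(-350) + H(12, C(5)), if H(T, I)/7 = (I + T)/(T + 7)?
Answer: -1428791/19 ≈ -75200.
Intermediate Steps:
C(O) = O³
H(T, I) = 7*(I + T)/(7 + T) (H(T, I) = 7*((I + T)/(T + 7)) = 7*((I + T)/(7 + T)) = 7*(I + T)/(7 + T))
215*(-350) + H(12, C(5)) = 215*(-350) + 7*(5³ + 12)/(7 + 12) = -75250 + 7*(125 + 12)/19 = -75250 + 7*(1/19)*137 = -75250 + 959/19 = -1428791/19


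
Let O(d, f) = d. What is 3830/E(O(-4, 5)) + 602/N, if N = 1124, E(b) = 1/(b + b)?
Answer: -17219379/562 ≈ -30639.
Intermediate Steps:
E(b) = 1/(2*b)
3830/E(O(-4, 5)) + 602/N = 3830/(((½)/(-4))) + 602/1124 = 3830/(((½)*(-¼))) + 602*(1/1124) = 3830/(-⅛) + 301/562 = 3830*(-8) + 301/562 = -30640 + 301/562 = -17219379/562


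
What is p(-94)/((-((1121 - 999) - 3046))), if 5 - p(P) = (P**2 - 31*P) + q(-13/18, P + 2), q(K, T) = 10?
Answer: -11755/2924 ≈ -4.0202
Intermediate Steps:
p(P) = -5 - P**2 + 31*P (p(P) = 5 - ((P**2 - 31*P) + 10) = 5 - (10 + P**2 - 31*P) = 5 + (-10 - P**2 + 31*P) = -5 - P**2 + 31*P)
p(-94)/((-((1121 - 999) - 3046))) = (-5 - 1*(-94)**2 + 31*(-94))/((-((1121 - 999) - 3046))) = (-5 - 1*8836 - 2914)/((-(122 - 3046))) = (-5 - 8836 - 2914)/((-1*(-2924))) = -11755/2924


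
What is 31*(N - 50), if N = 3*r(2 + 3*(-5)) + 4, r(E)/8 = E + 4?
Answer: -8122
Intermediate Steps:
r(E) = 32 + 8*E (r(E) = 8*(E + 4) = 8*(4 + E) = 32 + 8*E)
N = -212 (N = 3*(32 + 8*(2 + 3*(-5))) + 4 = 3*(32 + 8*(2 - 15)) + 4 = 3*(32 + 8*(-13)) + 4 = 3*(32 - 104) + 4 = 3*(-72) + 4 = -216 + 4 = -212)
31*(N - 50) = 31*(-212 - 50) = 31*(-262) = -8122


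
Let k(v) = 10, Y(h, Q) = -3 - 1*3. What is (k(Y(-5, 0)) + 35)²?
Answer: 2025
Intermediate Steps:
Y(h, Q) = -6 (Y(h, Q) = -3 - 3 = -6)
(k(Y(-5, 0)) + 35)² = (10 + 35)² = 45² = 2025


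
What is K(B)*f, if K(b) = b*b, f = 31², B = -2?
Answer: 3844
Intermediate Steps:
f = 961
K(b) = b²
K(B)*f = (-2)²*961 = 4*961 = 3844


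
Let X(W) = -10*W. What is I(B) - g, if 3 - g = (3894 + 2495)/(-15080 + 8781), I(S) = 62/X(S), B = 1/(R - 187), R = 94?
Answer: 18033587/31495 ≈ 572.59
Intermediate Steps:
B = -1/93 (B = 1/(94 - 187) = 1/(-93) = -1/93 ≈ -0.010753)
I(S) = -31/(5*S) (I(S) = 62/((-10*S)) = 62*(-1/(10*S)) = -31/(5*S))
g = 25286/6299 (g = 3 - (3894 + 2495)/(-15080 + 8781) = 3 - 6389/(-6299) = 3 - 6389*(-1)/6299 = 3 - 1*(-6389/6299) = 3 + 6389/6299 = 25286/6299 ≈ 4.0143)
I(B) - g = -31/(5*(-1/93)) - 1*25286/6299 = -31/5*(-93) - 25286/6299 = 2883/5 - 25286/6299 = 18033587/31495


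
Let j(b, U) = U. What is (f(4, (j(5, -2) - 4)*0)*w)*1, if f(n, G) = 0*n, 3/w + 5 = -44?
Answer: 0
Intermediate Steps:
w = -3/49 (w = 3/(-5 - 44) = 3/(-49) = 3*(-1/49) = -3/49 ≈ -0.061224)
f(n, G) = 0
(f(4, (j(5, -2) - 4)*0)*w)*1 = (0*(-3/49))*1 = 0*1 = 0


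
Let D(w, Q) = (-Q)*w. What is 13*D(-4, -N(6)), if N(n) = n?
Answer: -312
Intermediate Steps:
D(w, Q) = -Q*w
13*D(-4, -N(6)) = 13*(-1*(-1*6)*(-4)) = 13*(-1*(-6)*(-4)) = 13*(-24) = -312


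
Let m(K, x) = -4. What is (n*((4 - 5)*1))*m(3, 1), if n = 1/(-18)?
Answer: -2/9 ≈ -0.22222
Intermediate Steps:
n = -1/18 ≈ -0.055556
(n*((4 - 5)*1))*m(3, 1) = -(4 - 5)/18*(-4) = -(-1)/18*(-4) = -1/18*(-1)*(-4) = (1/18)*(-4) = -2/9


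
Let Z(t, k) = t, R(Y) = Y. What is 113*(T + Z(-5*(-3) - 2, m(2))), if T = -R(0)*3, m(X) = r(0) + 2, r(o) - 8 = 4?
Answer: 1469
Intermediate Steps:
r(o) = 12 (r(o) = 8 + 4 = 12)
m(X) = 14 (m(X) = 12 + 2 = 14)
T = 0 (T = -1*0*3 = 0*3 = 0)
113*(T + Z(-5*(-3) - 2, m(2))) = 113*(0 + (-5*(-3) - 2)) = 113*(0 + (15 - 2)) = 113*(0 + 13) = 113*13 = 1469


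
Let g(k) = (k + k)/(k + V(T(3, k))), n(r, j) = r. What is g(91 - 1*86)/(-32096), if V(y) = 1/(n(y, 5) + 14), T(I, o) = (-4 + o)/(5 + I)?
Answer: -565/9195504 ≈ -6.1443e-5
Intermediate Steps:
T(I, o) = (-4 + o)/(5 + I)
V(y) = 1/(14 + y) (V(y) = 1/(y + 14) = 1/(14 + y))
g(k) = 2*k/(k + 1/(27/2 + k/8)) (g(k) = (k + k)/(k + 1/(14 + (-4 + k)/(5 + 3))) = (2*k)/(k + 1/(14 + (-4 + k)/8)) = (2*k)/(k + 1/(14 + (-½ + k/8))) = (2*k)/(k + 1/(27/2 + k/8)) = 2*k/(k + 1/(27/2 + k/8)))
g(91 - 1*86)/(-32096) = (2*(91 - 1*86)*(108 + (91 - 1*86))/(8 + (91 - 1*86)*(108 + (91 - 1*86))))/(-32096) = (2*(91 - 86)*(108 + (91 - 86))/(8 + (91 - 86)*(108 + (91 - 86))))*(-1/32096) = (2*5*(108 + 5)/(8 + 5*(108 + 5)))*(-1/32096) = (2*5*113/(8 + 5*113))*(-1/32096) = (2*5*113/(8 + 565))*(-1/32096) = (2*5*113/573)*(-1/32096) = (2*5*(1/573)*113)*(-1/32096) = (1130/573)*(-1/32096) = -565/9195504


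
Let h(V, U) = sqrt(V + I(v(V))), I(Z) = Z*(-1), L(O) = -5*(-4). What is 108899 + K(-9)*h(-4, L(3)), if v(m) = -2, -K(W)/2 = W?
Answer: 108899 + 18*I*sqrt(2) ≈ 1.089e+5 + 25.456*I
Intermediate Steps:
L(O) = 20
K(W) = -2*W
I(Z) = -Z
h(V, U) = sqrt(2 + V) (h(V, U) = sqrt(V - 1*(-2)) = sqrt(V + 2) = sqrt(2 + V))
108899 + K(-9)*h(-4, L(3)) = 108899 + (-2*(-9))*sqrt(2 - 4) = 108899 + 18*sqrt(-2) = 108899 + 18*(I*sqrt(2)) = 108899 + 18*I*sqrt(2)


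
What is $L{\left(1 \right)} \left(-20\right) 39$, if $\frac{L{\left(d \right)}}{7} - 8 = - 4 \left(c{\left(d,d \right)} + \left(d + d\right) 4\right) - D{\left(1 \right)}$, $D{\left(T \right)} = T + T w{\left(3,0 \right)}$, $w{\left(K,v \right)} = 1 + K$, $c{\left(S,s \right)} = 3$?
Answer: $223860$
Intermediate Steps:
$D{\left(T \right)} = 5 T$ ($D{\left(T \right)} = T + T \left(1 + 3\right) = T + T 4 = T + 4 T = 5 T$)
$L{\left(d \right)} = -63 - 224 d$ ($L{\left(d \right)} = 56 + 7 \left(- 4 \left(3 + \left(d + d\right) 4\right) - 5 \cdot 1\right) = 56 + 7 \left(- 4 \left(3 + 2 d 4\right) - 5\right) = 56 + 7 \left(- 4 \left(3 + 8 d\right) - 5\right) = 56 + 7 \left(\left(-12 - 32 d\right) - 5\right) = 56 + 7 \left(-17 - 32 d\right) = 56 - \left(119 + 224 d\right) = -63 - 224 d$)
$L{\left(1 \right)} \left(-20\right) 39 = \left(-63 - 224\right) \left(-20\right) 39 = \left(-287\right) \left(-20\right) 39 = 5740 \cdot 39 = 223860$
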